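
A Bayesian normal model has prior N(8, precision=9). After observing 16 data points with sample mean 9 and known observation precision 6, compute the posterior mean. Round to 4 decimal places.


Posterior mean = (prior_precision * prior_mean + n * data_precision * data_mean) / (prior_precision + n * data_precision)
Numerator = 9*8 + 16*6*9 = 936
Denominator = 9 + 16*6 = 105
Posterior mean = 8.9143

8.9143


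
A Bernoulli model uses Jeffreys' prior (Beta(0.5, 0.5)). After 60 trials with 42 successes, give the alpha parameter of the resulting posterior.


Posterior = Beta(prior_alpha + successes, prior_beta + failures)
= Beta(0.5 + 42, 0.5 + 18)
Posterior alpha = 0.5 + k = 0.5 + 42 = 42.5

42.5


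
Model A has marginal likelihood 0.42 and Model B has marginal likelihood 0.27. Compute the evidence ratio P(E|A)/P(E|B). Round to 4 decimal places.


Evidence ratio = P(E|A) / P(E|B)
= 0.42 / 0.27
= 1.5556

1.5556


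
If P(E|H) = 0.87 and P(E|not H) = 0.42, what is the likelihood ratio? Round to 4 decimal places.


Likelihood ratio = P(E|H) / P(E|not H)
= 0.87 / 0.42
= 2.0714

2.0714


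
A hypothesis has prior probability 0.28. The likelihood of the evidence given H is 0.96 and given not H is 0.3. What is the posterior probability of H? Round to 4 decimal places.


Using Bayes' theorem:
P(E) = 0.28 * 0.96 + 0.72 * 0.3
P(E) = 0.4848
P(H|E) = (0.28 * 0.96) / 0.4848 = 0.5545

0.5545


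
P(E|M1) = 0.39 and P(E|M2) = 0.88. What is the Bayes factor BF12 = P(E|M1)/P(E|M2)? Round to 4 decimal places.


Bayes factor BF12 = P(E|M1) / P(E|M2)
= 0.39 / 0.88
= 0.4432

0.4432


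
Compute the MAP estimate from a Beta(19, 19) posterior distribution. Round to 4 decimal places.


MAP = mode of Beta distribution
= (alpha - 1)/(alpha + beta - 2)
= (19-1)/(19+19-2)
= 18/36 = 0.5

0.5


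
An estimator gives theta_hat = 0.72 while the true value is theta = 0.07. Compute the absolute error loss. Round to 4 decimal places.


The absolute error loss is |theta_hat - theta|
= |0.72 - 0.07|
= 0.65

0.65


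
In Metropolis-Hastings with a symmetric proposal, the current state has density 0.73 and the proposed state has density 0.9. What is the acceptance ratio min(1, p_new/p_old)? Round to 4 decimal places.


Ratio = p_new / p_old = 0.9 / 0.73 = 1.2329
Acceptance = min(1, 1.2329) = 1.0

1.0


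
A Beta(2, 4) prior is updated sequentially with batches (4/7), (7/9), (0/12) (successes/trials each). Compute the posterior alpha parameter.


Sequential conjugate updating is equivalent to a single batch update.
Total successes across all batches = 11
alpha_posterior = alpha_prior + total_successes = 2 + 11
= 13

13


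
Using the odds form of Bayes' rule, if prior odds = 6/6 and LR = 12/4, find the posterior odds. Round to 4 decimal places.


Bayes' rule in odds form: posterior odds = prior odds * LR
= (6 * 12) / (6 * 4)
= 72/24 = 3.0

3.0


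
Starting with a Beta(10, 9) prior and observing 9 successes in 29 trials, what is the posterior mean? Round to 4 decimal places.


Posterior parameters: alpha = 10 + 9 = 19
beta = 9 + 20 = 29
Posterior mean = alpha / (alpha + beta) = 19 / 48
= 0.3958

0.3958


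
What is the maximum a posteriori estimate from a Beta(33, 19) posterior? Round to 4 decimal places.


The MAP estimate equals the mode of the distribution.
Mode of Beta(a,b) = (a-1)/(a+b-2)
= 32/50
= 0.64

0.64


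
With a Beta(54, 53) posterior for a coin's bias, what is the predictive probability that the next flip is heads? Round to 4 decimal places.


The predictive probability equals the posterior mean.
P(next = heads) = alpha / (alpha + beta)
= 54 / 107 = 0.5047

0.5047


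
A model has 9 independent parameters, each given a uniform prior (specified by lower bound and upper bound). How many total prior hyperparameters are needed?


Each uniform prior needs 2 hyperparameters (lower bound and upper bound).
Total = 2 * 9 = 18

18


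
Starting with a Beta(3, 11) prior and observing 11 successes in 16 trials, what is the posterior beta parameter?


Posterior beta = prior beta + failures
Failures = 16 - 11 = 5
beta_post = 11 + 5 = 16

16


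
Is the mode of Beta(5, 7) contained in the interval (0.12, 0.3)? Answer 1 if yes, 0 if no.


Mode = (a-1)/(a+b-2) = 4/10 = 0.4
Interval: (0.12, 0.3)
Contains mode? 0

0


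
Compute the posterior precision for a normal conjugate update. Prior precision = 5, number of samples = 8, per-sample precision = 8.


tau_post = tau_0 + n * tau
= 5 + 8 * 8 = 69

69


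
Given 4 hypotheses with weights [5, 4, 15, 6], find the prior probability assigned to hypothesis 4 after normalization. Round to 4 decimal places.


To normalize, divide each weight by the sum of all weights.
Sum = 30
Prior(H4) = 6/30 = 0.2

0.2


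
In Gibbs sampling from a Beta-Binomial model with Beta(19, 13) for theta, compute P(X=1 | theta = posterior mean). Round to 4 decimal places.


Posterior mean = alpha/(alpha+beta) = 19/32 = 0.5938
P(X=1|theta=mean) = theta = 0.5938

0.5938


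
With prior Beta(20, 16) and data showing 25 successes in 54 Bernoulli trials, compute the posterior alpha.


Conjugate update: alpha_posterior = alpha_prior + k
= 20 + 25 = 45

45


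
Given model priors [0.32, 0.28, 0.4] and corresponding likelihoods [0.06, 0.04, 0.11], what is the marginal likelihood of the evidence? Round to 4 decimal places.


P(E) = sum_i P(M_i) P(E|M_i)
= 0.0192 + 0.0112 + 0.044
= 0.0744

0.0744


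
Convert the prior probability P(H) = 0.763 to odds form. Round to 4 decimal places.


P(not H) = 1 - 0.763 = 0.237
Odds = 0.763 / 0.237 = 3.2194

3.2194


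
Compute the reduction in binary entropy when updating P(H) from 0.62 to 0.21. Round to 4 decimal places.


H_before = -p*log2(p) - (1-p)*log2(1-p) for p=0.62: 0.958
H_after for p=0.21: 0.7415
Reduction = 0.958 - 0.7415 = 0.2166

0.2166


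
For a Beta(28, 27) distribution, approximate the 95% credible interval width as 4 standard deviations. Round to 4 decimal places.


Variance of Beta(a,b) = ab / ((a+b)^2 * (a+b+1))
= 28*27 / ((55)^2 * 56)
= 0.0045
SD = sqrt(0.0045) = 0.0668
Width = 4 * SD = 0.2672

0.2672


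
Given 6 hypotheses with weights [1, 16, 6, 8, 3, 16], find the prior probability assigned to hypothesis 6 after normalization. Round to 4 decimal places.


To normalize, divide each weight by the sum of all weights.
Sum = 50
Prior(H6) = 16/50 = 0.32

0.32


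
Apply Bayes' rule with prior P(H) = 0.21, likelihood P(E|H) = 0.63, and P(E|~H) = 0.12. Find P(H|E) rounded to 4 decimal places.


Step 1: Compute marginal P(E) = P(E|H)P(H) + P(E|~H)P(~H)
= 0.63*0.21 + 0.12*0.79 = 0.2271
Step 2: P(H|E) = P(E|H)P(H)/P(E) = 0.1323/0.2271
= 0.5826

0.5826


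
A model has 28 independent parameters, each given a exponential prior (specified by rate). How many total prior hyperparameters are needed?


Each exponential prior needs 1 hyperparameter (rate).
Total = 1 * 28 = 28

28


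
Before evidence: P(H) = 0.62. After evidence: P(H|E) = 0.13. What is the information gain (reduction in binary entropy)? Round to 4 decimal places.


Prior entropy = 0.958
Posterior entropy = 0.5574
Information gain = 0.958 - 0.5574 = 0.4006

0.4006


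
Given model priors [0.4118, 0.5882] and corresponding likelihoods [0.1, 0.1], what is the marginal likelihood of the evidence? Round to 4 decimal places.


P(E) = sum_i P(M_i) P(E|M_i)
= 0.0412 + 0.0588
= 0.1

0.1


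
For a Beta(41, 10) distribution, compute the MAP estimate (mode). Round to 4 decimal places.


MAP = mode = (a-1)/(a+b-2)
= (41-1)/(41+10-2)
= 40/49 = 0.8163

0.8163


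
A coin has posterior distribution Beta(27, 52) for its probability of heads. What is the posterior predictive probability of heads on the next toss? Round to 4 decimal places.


Posterior predictive = E[theta] = alpha/(alpha+beta)
= 27/79
= 0.3418

0.3418


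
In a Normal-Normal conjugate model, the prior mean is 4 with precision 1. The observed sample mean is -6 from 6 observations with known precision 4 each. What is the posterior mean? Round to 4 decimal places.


Posterior precision = tau0 + n*tau = 1 + 6*4 = 25
Posterior mean = (tau0*mu0 + n*tau*xbar) / posterior_precision
= (1*4 + 6*4*-6) / 25
= -140 / 25 = -5.6

-5.6


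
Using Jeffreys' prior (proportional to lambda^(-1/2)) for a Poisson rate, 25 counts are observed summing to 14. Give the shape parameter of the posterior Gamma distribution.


Conjugate update: Gamma(prior_shape + S, prior_rate + n).
Prior shape = 0.5, prior rate = 0.
Posterior shape = 0.5 + S = 0.5 + 14 = 14.5

14.5


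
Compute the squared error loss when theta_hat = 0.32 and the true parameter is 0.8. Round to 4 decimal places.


L = (theta_hat - theta_true)^2
= (0.32 - 0.8)^2
= -0.48^2 = 0.2304

0.2304


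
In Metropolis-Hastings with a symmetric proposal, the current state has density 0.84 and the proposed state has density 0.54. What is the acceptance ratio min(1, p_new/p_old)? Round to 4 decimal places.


Ratio = p_new / p_old = 0.54 / 0.84 = 0.6429
Acceptance = min(1, 0.6429) = 0.6429

0.6429


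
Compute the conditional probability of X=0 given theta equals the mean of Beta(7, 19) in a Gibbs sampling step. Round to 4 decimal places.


Mean of Beta(7, 19) = 0.2692
P(X=0 | theta=0.2692) = 0.7308

0.7308


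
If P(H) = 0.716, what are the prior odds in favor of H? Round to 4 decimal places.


Prior odds = P(H) / (1 - P(H))
= 0.716 / 0.284
= 2.5211

2.5211


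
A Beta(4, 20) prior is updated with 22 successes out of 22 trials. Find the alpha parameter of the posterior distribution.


In the Beta-Binomial conjugate update:
alpha_post = alpha_prior + successes
= 4 + 22
= 26

26


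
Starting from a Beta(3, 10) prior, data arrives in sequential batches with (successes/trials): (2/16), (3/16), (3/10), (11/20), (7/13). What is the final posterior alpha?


In sequential Bayesian updating, we sum all successes.
Total successes = 26
Final alpha = 3 + 26 = 29

29


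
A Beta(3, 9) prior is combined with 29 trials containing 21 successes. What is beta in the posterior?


In conjugate updating:
beta_posterior = beta_prior + (n - k)
= 9 + (29 - 21)
= 9 + 8 = 17

17


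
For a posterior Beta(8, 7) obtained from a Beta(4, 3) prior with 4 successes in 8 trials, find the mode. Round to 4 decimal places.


Mode = (alpha - 1) / (alpha + beta - 2)
= 7 / 13
= 0.5385

0.5385


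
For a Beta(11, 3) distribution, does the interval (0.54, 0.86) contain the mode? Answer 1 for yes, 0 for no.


Mode of Beta(a,b) = (a-1)/(a+b-2)
= (11-1)/(11+3-2) = 0.8333
Check: 0.54 <= 0.8333 <= 0.86?
Result: 1

1


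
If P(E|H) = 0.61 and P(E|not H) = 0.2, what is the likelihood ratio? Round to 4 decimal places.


Likelihood ratio = P(E|H) / P(E|not H)
= 0.61 / 0.2
= 3.05

3.05


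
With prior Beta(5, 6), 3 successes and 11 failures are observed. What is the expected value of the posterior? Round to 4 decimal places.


Posterior = Beta(8, 17)
E[theta] = alpha/(alpha+beta)
= 8/25 = 0.32

0.32


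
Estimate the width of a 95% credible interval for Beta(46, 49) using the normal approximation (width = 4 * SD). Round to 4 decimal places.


For Beta(a,b): Var = ab/((a+b)^2(a+b+1))
Var = 0.0026, SD = 0.051
Approximate 95% CI width = 4 * 0.051 = 0.204

0.204


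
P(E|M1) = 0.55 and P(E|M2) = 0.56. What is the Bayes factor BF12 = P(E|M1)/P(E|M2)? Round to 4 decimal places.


Bayes factor BF12 = P(E|M1) / P(E|M2)
= 0.55 / 0.56
= 0.9821

0.9821


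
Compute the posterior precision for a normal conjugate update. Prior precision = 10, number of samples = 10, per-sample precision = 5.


tau_post = tau_0 + n * tau
= 10 + 10 * 5 = 60

60


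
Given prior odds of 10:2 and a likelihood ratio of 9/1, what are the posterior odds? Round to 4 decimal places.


Posterior odds = prior odds * LR
Prior odds = 10/2 = 5.0
LR = 9/1 = 9.0
Posterior odds = 5.0 * 9.0 = 45.0

45.0


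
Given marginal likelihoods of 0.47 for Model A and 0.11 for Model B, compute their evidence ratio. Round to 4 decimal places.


Ratio = ML(A) / ML(B) = 0.47/0.11
= 4.2727

4.2727


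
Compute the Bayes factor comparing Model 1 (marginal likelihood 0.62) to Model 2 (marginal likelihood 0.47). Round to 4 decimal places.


BF12 = marginal likelihood of M1 / marginal likelihood of M2
= 0.62/0.47
= 1.3191

1.3191


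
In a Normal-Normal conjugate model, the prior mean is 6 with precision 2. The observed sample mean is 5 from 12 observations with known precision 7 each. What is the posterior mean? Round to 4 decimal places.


Posterior precision = tau0 + n*tau = 2 + 12*7 = 86
Posterior mean = (tau0*mu0 + n*tau*xbar) / posterior_precision
= (2*6 + 12*7*5) / 86
= 432 / 86 = 5.0233

5.0233


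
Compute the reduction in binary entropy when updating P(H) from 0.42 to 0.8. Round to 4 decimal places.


H_before = -p*log2(p) - (1-p)*log2(1-p) for p=0.42: 0.9815
H_after for p=0.8: 0.7219
Reduction = 0.9815 - 0.7219 = 0.2595

0.2595


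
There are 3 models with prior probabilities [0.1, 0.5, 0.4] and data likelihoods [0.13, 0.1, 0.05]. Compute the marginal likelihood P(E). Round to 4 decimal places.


P(E) = sum over models of P(M_i) * P(E|M_i)
= 0.1*0.13 + 0.5*0.1 + 0.4*0.05
= 0.083

0.083


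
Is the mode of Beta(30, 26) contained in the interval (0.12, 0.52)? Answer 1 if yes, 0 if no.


Mode = (a-1)/(a+b-2) = 29/54 = 0.537
Interval: (0.12, 0.52)
Contains mode? 0

0


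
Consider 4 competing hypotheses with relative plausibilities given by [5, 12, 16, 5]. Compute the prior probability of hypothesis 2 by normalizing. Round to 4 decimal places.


Sum of weights = 5 + 12 + 16 + 5 = 38
Normalized prior for H2 = 12 / 38
= 0.3158

0.3158


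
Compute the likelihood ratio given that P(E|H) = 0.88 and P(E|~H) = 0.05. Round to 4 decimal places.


LR = P(E|H) / P(E|~H)
= 0.88 / 0.05 = 17.6

17.6


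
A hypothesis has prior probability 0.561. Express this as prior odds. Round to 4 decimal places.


Odds = P(H) / P(not H) = 0.561 / 0.439
= 1.2779

1.2779


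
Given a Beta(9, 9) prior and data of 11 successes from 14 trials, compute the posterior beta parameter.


Number of failures = 14 - 11 = 3
Posterior beta = 9 + 3 = 12

12


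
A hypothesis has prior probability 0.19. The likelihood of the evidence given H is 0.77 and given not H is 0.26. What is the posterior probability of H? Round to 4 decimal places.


Using Bayes' theorem:
P(E) = 0.19 * 0.77 + 0.81 * 0.26
P(E) = 0.3569
P(H|E) = (0.19 * 0.77) / 0.3569 = 0.4099

0.4099


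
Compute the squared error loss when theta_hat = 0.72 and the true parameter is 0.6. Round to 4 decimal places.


L = (theta_hat - theta_true)^2
= (0.72 - 0.6)^2
= 0.12^2 = 0.0144

0.0144


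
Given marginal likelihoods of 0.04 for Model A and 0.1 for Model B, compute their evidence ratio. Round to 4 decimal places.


Ratio = ML(A) / ML(B) = 0.04/0.1
= 0.4

0.4


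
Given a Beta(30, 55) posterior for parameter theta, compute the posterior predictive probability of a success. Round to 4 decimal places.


For a Beta-Bernoulli model, the predictive probability is the mean:
P(success) = 30/(30+55) = 30/85 = 0.3529

0.3529


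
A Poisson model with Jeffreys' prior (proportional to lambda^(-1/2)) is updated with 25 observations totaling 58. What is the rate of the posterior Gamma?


Posterior = Gamma(0.5 + S, n)
= Gamma(0.5 + 58, 25)
Posterior rate = 0 + n = 25

25.0


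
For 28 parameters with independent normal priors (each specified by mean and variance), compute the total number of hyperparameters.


A normal prior has 2 hyperparameters per parameter.
Total = 28 * 2 = 56

56


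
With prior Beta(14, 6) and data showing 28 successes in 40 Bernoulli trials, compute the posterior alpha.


Conjugate update: alpha_posterior = alpha_prior + k
= 14 + 28 = 42

42


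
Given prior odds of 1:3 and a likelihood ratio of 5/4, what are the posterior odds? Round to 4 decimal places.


Posterior odds = prior odds * LR
Prior odds = 1/3 = 0.3333
LR = 5/4 = 1.25
Posterior odds = 0.3333 * 1.25 = 0.4167

0.4167


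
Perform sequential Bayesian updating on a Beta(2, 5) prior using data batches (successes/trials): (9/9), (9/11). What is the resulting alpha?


Accumulate successes: 18
Posterior alpha = prior alpha + sum of successes
= 2 + 18 = 20

20


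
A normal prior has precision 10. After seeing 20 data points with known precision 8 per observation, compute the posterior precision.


In the conjugate normal model, precisions add:
tau_posterior = tau_prior + n * tau_data
= 10 + 20*8 = 170

170


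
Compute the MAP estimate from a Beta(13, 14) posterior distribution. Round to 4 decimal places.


MAP = mode of Beta distribution
= (alpha - 1)/(alpha + beta - 2)
= (13-1)/(13+14-2)
= 12/25 = 0.48

0.48


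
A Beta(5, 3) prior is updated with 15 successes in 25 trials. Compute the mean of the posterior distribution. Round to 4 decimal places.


After update: Beta(20, 13)
Mean = 20 / (20 + 13) = 20 / 33
= 0.6061

0.6061


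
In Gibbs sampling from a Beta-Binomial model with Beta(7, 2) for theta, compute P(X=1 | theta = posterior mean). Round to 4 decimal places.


Posterior mean = alpha/(alpha+beta) = 7/9 = 0.7778
P(X=1|theta=mean) = theta = 0.7778

0.7778


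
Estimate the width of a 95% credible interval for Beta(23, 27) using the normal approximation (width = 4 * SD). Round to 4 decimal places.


For Beta(a,b): Var = ab/((a+b)^2(a+b+1))
Var = 0.0049, SD = 0.0698
Approximate 95% CI width = 4 * 0.0698 = 0.2792

0.2792


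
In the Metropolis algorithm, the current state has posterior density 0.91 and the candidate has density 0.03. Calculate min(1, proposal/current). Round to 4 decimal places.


Ratio = 0.03/0.91 = 0.033
Acceptance probability = min(1, 0.033)
= 0.033

0.033


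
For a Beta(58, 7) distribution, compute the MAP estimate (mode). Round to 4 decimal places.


MAP = mode = (a-1)/(a+b-2)
= (58-1)/(58+7-2)
= 57/63 = 0.9048

0.9048


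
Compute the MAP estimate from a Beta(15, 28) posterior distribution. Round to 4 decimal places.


MAP = mode of Beta distribution
= (alpha - 1)/(alpha + beta - 2)
= (15-1)/(15+28-2)
= 14/41 = 0.3415

0.3415


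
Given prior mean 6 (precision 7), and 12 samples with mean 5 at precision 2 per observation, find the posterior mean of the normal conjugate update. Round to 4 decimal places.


The posterior mean is a precision-weighted average of prior and data.
Post. prec. = 7 + 24 = 31
Post. mean = (42 + 120)/31 = 162/31 = 5.2258

5.2258


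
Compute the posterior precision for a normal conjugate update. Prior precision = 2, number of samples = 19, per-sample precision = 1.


tau_post = tau_0 + n * tau
= 2 + 19 * 1 = 21

21


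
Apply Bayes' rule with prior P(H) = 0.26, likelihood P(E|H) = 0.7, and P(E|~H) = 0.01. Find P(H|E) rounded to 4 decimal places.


Step 1: Compute marginal P(E) = P(E|H)P(H) + P(E|~H)P(~H)
= 0.7*0.26 + 0.01*0.74 = 0.1894
Step 2: P(H|E) = P(E|H)P(H)/P(E) = 0.182/0.1894
= 0.9609

0.9609


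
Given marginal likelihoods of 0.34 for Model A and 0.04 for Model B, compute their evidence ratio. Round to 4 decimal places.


Ratio = ML(A) / ML(B) = 0.34/0.04
= 8.5

8.5


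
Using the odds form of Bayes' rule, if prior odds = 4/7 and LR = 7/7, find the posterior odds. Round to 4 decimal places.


Bayes' rule in odds form: posterior odds = prior odds * LR
= (4 * 7) / (7 * 7)
= 28/49 = 0.5714

0.5714


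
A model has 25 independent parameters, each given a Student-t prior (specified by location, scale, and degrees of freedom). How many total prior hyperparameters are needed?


Each Student-t prior needs 3 hyperparameters (location, scale, and degrees of freedom).
Total = 3 * 25 = 75

75


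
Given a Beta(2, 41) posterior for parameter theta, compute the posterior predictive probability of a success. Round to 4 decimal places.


For a Beta-Bernoulli model, the predictive probability is the mean:
P(success) = 2/(2+41) = 2/43 = 0.0465

0.0465


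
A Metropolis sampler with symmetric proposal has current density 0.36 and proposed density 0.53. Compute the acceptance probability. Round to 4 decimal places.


For symmetric proposals, acceptance = min(1, pi(x*)/pi(x))
= min(1, 0.53/0.36)
= min(1, 1.4722) = 1.0

1.0


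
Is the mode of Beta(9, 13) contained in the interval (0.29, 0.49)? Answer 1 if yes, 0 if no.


Mode = (a-1)/(a+b-2) = 8/20 = 0.4
Interval: (0.29, 0.49)
Contains mode? 1

1


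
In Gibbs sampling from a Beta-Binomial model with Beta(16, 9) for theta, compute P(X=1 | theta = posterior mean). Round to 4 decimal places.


Posterior mean = alpha/(alpha+beta) = 16/25 = 0.64
P(X=1|theta=mean) = theta = 0.64

0.64


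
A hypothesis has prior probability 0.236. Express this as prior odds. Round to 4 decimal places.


Odds = P(H) / P(not H) = 0.236 / 0.764
= 0.3089

0.3089


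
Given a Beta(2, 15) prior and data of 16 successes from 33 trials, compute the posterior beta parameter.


Number of failures = 33 - 16 = 17
Posterior beta = 15 + 17 = 32

32


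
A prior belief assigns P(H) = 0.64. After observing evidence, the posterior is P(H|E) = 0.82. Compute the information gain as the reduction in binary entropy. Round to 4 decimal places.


H(prior) = -0.64*log2(0.64) - 0.36*log2(0.36)
= 0.9427
H(post) = -0.82*log2(0.82) - 0.18*log2(0.18)
= 0.6801
IG = 0.9427 - 0.6801 = 0.2626

0.2626


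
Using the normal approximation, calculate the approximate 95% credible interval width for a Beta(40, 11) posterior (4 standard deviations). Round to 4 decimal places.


Var(Beta) = 40*11/(51^2 * 52) = 0.0033
SD = 0.057
Width ~ 4*SD = 0.2281

0.2281


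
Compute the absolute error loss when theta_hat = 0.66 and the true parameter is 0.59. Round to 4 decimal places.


L = |theta_hat - theta_true|
= |0.66 - 0.59| = 0.07

0.07


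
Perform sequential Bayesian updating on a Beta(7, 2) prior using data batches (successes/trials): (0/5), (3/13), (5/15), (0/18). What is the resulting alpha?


Accumulate successes: 8
Posterior alpha = prior alpha + sum of successes
= 7 + 8 = 15

15


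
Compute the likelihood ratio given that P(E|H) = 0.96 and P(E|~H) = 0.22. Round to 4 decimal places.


LR = P(E|H) / P(E|~H)
= 0.96 / 0.22 = 4.3636

4.3636


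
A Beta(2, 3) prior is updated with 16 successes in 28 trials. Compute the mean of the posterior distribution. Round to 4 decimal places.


After update: Beta(18, 15)
Mean = 18 / (18 + 15) = 18 / 33
= 0.5455

0.5455


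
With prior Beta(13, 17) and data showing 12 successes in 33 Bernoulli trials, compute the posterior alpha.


Conjugate update: alpha_posterior = alpha_prior + k
= 13 + 12 = 25

25


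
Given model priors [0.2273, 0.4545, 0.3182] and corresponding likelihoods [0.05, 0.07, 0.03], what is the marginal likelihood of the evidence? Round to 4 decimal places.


P(E) = sum_i P(M_i) P(E|M_i)
= 0.0114 + 0.0318 + 0.0095
= 0.0527

0.0527


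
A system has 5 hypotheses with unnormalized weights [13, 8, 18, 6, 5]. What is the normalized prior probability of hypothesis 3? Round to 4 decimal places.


The normalized prior is the weight divided by the total.
Total weight = 50
P(H3) = 18 / 50 = 0.36

0.36


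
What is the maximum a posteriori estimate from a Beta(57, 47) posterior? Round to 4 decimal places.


The MAP estimate equals the mode of the distribution.
Mode of Beta(a,b) = (a-1)/(a+b-2)
= 56/102
= 0.549

0.549


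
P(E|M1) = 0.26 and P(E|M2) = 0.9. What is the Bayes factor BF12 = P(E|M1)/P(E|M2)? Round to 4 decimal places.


Bayes factor BF12 = P(E|M1) / P(E|M2)
= 0.26 / 0.9
= 0.2889

0.2889


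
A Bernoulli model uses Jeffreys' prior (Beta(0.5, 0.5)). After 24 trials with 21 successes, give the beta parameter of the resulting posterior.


Posterior = Beta(prior_alpha + successes, prior_beta + failures)
= Beta(0.5 + 21, 0.5 + 3)
Posterior beta = 0.5 + (n - k) = 0.5 + 3 = 3.5

3.5


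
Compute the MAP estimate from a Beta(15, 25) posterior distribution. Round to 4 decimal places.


MAP = mode of Beta distribution
= (alpha - 1)/(alpha + beta - 2)
= (15-1)/(15+25-2)
= 14/38 = 0.3684

0.3684


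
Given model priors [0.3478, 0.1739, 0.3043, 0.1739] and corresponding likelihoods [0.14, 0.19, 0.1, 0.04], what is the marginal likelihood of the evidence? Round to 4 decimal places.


P(E) = sum_i P(M_i) P(E|M_i)
= 0.0487 + 0.033 + 0.0304 + 0.007
= 0.1191

0.1191


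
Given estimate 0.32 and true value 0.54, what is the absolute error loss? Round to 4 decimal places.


Absolute error = |estimate - true|
= |-0.22| = 0.22

0.22


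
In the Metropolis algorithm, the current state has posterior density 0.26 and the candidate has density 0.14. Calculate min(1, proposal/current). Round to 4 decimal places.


Ratio = 0.14/0.26 = 0.5385
Acceptance probability = min(1, 0.5385)
= 0.5385

0.5385


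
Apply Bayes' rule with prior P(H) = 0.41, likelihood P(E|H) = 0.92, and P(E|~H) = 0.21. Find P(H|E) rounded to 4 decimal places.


Step 1: Compute marginal P(E) = P(E|H)P(H) + P(E|~H)P(~H)
= 0.92*0.41 + 0.21*0.59 = 0.5011
Step 2: P(H|E) = P(E|H)P(H)/P(E) = 0.3772/0.5011
= 0.7527

0.7527


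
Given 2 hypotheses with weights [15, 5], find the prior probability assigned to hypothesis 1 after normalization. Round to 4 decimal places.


To normalize, divide each weight by the sum of all weights.
Sum = 20
Prior(H1) = 15/20 = 0.75

0.75


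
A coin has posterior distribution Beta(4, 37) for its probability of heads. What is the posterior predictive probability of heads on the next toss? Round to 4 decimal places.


Posterior predictive = E[theta] = alpha/(alpha+beta)
= 4/41
= 0.0976

0.0976


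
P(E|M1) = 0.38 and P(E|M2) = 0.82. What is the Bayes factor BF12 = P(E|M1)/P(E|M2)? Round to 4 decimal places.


Bayes factor BF12 = P(E|M1) / P(E|M2)
= 0.38 / 0.82
= 0.4634

0.4634


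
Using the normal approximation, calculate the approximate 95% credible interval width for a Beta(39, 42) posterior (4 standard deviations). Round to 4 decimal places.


Var(Beta) = 39*42/(81^2 * 82) = 0.003
SD = 0.0552
Width ~ 4*SD = 0.2207

0.2207


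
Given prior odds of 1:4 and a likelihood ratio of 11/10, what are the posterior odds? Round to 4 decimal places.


Posterior odds = prior odds * LR
Prior odds = 1/4 = 0.25
LR = 11/10 = 1.1
Posterior odds = 0.25 * 1.1 = 0.275

0.275


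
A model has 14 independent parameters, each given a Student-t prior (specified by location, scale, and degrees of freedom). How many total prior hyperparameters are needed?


Each Student-t prior needs 3 hyperparameters (location, scale, and degrees of freedom).
Total = 3 * 14 = 42

42


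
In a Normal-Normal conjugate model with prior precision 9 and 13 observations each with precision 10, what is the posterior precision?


Posterior precision = prior precision + n * observation precision
= 9 + 13 * 10
= 9 + 130 = 139

139


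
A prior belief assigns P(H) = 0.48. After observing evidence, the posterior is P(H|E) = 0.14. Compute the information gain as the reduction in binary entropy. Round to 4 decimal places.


H(prior) = -0.48*log2(0.48) - 0.52*log2(0.52)
= 0.9988
H(post) = -0.14*log2(0.14) - 0.86*log2(0.86)
= 0.5842
IG = 0.9988 - 0.5842 = 0.4146

0.4146


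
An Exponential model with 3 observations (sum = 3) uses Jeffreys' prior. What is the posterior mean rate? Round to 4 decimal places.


Posterior Gamma(3, 3)
E[lambda] = 3/3 = 1.0

1.0


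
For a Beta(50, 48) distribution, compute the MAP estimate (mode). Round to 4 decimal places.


MAP = mode = (a-1)/(a+b-2)
= (50-1)/(50+48-2)
= 49/96 = 0.5104

0.5104


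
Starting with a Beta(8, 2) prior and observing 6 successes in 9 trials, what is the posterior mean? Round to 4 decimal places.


Posterior parameters: alpha = 8 + 6 = 14
beta = 2 + 3 = 5
Posterior mean = alpha / (alpha + beta) = 14 / 19
= 0.7368

0.7368


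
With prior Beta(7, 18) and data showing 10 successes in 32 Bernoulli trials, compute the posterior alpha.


Conjugate update: alpha_posterior = alpha_prior + k
= 7 + 10 = 17

17


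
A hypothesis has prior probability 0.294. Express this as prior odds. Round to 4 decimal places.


Odds = P(H) / P(not H) = 0.294 / 0.706
= 0.4164

0.4164


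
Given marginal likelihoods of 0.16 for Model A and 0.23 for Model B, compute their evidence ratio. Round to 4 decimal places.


Ratio = ML(A) / ML(B) = 0.16/0.23
= 0.6957

0.6957


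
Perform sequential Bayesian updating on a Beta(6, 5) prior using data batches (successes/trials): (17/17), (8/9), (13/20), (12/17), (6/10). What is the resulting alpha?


Accumulate successes: 56
Posterior alpha = prior alpha + sum of successes
= 6 + 56 = 62

62


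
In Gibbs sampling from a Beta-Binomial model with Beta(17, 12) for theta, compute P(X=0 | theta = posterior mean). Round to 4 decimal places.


Posterior mean = alpha/(alpha+beta) = 17/29 = 0.5862
P(X=0|theta=mean) = 1 - theta = 0.4138

0.4138


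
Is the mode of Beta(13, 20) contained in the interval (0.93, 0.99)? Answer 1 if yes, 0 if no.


Mode = (a-1)/(a+b-2) = 12/31 = 0.3871
Interval: (0.93, 0.99)
Contains mode? 0

0


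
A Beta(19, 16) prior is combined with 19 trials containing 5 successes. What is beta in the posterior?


In conjugate updating:
beta_posterior = beta_prior + (n - k)
= 16 + (19 - 5)
= 16 + 14 = 30

30


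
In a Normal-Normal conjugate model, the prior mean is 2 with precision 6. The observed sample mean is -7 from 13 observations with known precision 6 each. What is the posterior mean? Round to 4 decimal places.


Posterior precision = tau0 + n*tau = 6 + 13*6 = 84
Posterior mean = (tau0*mu0 + n*tau*xbar) / posterior_precision
= (6*2 + 13*6*-7) / 84
= -534 / 84 = -6.3571

-6.3571


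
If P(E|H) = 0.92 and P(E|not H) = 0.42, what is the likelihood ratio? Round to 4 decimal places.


Likelihood ratio = P(E|H) / P(E|not H)
= 0.92 / 0.42
= 2.1905

2.1905


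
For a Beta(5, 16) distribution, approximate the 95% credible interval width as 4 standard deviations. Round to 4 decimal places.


Variance of Beta(a,b) = ab / ((a+b)^2 * (a+b+1))
= 5*16 / ((21)^2 * 22)
= 0.0082
SD = sqrt(0.0082) = 0.0908
Width = 4 * SD = 0.3632

0.3632


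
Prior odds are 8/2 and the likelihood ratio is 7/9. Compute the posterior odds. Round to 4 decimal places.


Posterior odds = prior odds * likelihood ratio
= (8/2) * (7/9)
= 56 / 18
= 3.1111

3.1111


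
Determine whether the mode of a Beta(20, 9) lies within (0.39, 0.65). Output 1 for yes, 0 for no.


First find the mode: (a-1)/(a+b-2) = 0.7037
Is 0.7037 in (0.39, 0.65)? 0

0


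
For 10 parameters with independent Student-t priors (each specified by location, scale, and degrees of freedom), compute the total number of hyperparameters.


A Student-t prior has 3 hyperparameters per parameter.
Total = 10 * 3 = 30

30


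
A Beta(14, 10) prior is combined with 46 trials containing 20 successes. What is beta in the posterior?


In conjugate updating:
beta_posterior = beta_prior + (n - k)
= 10 + (46 - 20)
= 10 + 26 = 36

36


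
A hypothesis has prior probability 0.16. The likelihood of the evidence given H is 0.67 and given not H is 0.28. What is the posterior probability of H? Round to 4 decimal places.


Using Bayes' theorem:
P(E) = 0.16 * 0.67 + 0.84 * 0.28
P(E) = 0.3424
P(H|E) = (0.16 * 0.67) / 0.3424 = 0.3131

0.3131


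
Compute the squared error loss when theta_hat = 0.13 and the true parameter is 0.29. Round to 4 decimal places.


L = (theta_hat - theta_true)^2
= (0.13 - 0.29)^2
= -0.16^2 = 0.0256

0.0256


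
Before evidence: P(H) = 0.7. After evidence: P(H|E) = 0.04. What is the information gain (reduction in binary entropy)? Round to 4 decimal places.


Prior entropy = 0.8813
Posterior entropy = 0.2423
Information gain = 0.8813 - 0.2423 = 0.639

0.639


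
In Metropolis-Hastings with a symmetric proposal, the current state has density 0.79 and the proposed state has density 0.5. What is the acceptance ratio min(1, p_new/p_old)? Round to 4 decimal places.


Ratio = p_new / p_old = 0.5 / 0.79 = 0.6329
Acceptance = min(1, 0.6329) = 0.6329

0.6329


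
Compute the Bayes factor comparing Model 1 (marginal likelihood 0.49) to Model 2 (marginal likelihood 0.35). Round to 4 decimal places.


BF12 = marginal likelihood of M1 / marginal likelihood of M2
= 0.49/0.35
= 1.4

1.4


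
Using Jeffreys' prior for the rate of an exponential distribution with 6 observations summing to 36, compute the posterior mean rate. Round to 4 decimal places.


Jeffreys' prior leads to posterior Gamma(6, 36).
Mean = 6/36 = 0.1667

0.1667


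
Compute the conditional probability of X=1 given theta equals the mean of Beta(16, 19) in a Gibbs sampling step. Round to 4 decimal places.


Mean of Beta(16, 19) = 0.4571
P(X=1 | theta=0.4571) = 0.4571

0.4571


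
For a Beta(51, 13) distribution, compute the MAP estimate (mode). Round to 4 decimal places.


MAP = mode = (a-1)/(a+b-2)
= (51-1)/(51+13-2)
= 50/62 = 0.8065

0.8065


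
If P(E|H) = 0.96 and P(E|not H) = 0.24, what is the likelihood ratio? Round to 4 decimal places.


Likelihood ratio = P(E|H) / P(E|not H)
= 0.96 / 0.24
= 4.0

4.0


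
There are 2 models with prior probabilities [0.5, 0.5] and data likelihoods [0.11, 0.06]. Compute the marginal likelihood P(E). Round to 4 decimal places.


P(E) = sum over models of P(M_i) * P(E|M_i)
= 0.5*0.11 + 0.5*0.06
= 0.085

0.085


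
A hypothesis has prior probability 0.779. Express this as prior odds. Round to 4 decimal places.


Odds = P(H) / P(not H) = 0.779 / 0.221
= 3.5249

3.5249


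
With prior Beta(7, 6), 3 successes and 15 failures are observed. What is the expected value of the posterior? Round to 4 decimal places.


Posterior = Beta(10, 21)
E[theta] = alpha/(alpha+beta)
= 10/31 = 0.3226

0.3226


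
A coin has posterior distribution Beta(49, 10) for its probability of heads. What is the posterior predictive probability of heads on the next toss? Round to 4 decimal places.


Posterior predictive = E[theta] = alpha/(alpha+beta)
= 49/59
= 0.8305

0.8305


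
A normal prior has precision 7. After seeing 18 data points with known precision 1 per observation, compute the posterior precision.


In the conjugate normal model, precisions add:
tau_posterior = tau_prior + n * tau_data
= 7 + 18*1 = 25

25


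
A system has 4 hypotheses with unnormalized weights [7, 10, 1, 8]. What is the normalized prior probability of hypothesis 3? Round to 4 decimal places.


The normalized prior is the weight divided by the total.
Total weight = 26
P(H3) = 1 / 26 = 0.0385

0.0385


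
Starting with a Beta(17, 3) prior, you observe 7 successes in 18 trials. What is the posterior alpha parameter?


For a Beta-Binomial conjugate model:
Posterior alpha = prior alpha + number of successes
= 17 + 7 = 24

24


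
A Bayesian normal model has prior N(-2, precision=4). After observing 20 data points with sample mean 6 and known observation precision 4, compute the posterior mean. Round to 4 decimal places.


Posterior mean = (prior_precision * prior_mean + n * data_precision * data_mean) / (prior_precision + n * data_precision)
Numerator = 4*-2 + 20*4*6 = 472
Denominator = 4 + 20*4 = 84
Posterior mean = 5.619

5.619


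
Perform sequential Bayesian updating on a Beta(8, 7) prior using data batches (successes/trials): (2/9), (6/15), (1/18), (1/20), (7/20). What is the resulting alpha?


Accumulate successes: 17
Posterior alpha = prior alpha + sum of successes
= 8 + 17 = 25

25


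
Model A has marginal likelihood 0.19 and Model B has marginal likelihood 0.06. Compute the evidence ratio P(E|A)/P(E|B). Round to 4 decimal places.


Evidence ratio = P(E|A) / P(E|B)
= 0.19 / 0.06
= 3.1667

3.1667


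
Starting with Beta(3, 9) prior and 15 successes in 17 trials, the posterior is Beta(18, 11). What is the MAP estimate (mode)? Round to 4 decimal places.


The mode of Beta(a, b) when a > 1 and b > 1 is (a-1)/(a+b-2)
= (18 - 1) / (18 + 11 - 2)
= 17 / 27
= 0.6296

0.6296


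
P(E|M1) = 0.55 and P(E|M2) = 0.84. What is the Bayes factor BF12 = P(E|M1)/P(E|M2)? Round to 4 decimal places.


Bayes factor BF12 = P(E|M1) / P(E|M2)
= 0.55 / 0.84
= 0.6548

0.6548


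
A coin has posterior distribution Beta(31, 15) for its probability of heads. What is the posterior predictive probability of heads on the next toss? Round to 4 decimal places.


Posterior predictive = E[theta] = alpha/(alpha+beta)
= 31/46
= 0.6739

0.6739


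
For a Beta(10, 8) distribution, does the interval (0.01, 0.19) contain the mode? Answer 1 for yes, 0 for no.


Mode of Beta(a,b) = (a-1)/(a+b-2)
= (10-1)/(10+8-2) = 0.5625
Check: 0.01 <= 0.5625 <= 0.19?
Result: 0

0


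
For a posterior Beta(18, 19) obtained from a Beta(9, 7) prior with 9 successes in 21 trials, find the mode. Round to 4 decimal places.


Mode = (alpha - 1) / (alpha + beta - 2)
= 17 / 35
= 0.4857

0.4857


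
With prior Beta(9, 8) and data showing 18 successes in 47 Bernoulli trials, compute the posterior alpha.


Conjugate update: alpha_posterior = alpha_prior + k
= 9 + 18 = 27

27


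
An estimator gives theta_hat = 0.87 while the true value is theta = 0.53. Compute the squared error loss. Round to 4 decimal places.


The squared error loss is (theta_hat - theta)^2
= (0.87 - 0.53)^2
= (0.34)^2 = 0.1156

0.1156


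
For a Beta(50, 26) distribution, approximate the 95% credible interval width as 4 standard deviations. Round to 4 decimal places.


Variance of Beta(a,b) = ab / ((a+b)^2 * (a+b+1))
= 50*26 / ((76)^2 * 77)
= 0.0029
SD = sqrt(0.0029) = 0.0541
Width = 4 * SD = 0.2163

0.2163


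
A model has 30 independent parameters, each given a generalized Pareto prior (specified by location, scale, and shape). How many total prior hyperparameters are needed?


Each generalized Pareto prior needs 3 hyperparameters (location, scale, and shape).
Total = 3 * 30 = 90

90


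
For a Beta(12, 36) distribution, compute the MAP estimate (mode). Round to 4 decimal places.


MAP = mode = (a-1)/(a+b-2)
= (12-1)/(12+36-2)
= 11/46 = 0.2391

0.2391


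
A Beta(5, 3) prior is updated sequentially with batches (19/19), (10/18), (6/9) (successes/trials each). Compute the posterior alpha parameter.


Sequential conjugate updating is equivalent to a single batch update.
Total successes across all batches = 35
alpha_posterior = alpha_prior + total_successes = 5 + 35
= 40

40


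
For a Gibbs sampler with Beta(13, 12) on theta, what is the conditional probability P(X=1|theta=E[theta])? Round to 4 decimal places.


E[theta] = 13/(13+12) = 0.52
P(X=1|theta) = theta = 0.52

0.52


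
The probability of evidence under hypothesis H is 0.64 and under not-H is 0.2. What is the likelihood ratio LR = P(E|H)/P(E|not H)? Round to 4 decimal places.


LR = 0.64 / 0.2
= 3.2

3.2


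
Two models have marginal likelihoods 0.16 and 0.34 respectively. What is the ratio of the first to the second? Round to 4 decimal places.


Evidence ratio = 0.16 / 0.34
= 0.4706

0.4706


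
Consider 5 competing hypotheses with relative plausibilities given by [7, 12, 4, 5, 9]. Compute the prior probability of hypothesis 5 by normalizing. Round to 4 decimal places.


Sum of weights = 7 + 12 + 4 + 5 + 9 = 37
Normalized prior for H5 = 9 / 37
= 0.2432

0.2432


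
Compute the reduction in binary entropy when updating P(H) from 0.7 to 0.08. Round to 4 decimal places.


H_before = -p*log2(p) - (1-p)*log2(1-p) for p=0.7: 0.8813
H_after for p=0.08: 0.4022
Reduction = 0.8813 - 0.4022 = 0.4791

0.4791


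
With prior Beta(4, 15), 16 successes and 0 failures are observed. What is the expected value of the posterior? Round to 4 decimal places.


Posterior = Beta(20, 15)
E[theta] = alpha/(alpha+beta)
= 20/35 = 0.5714

0.5714
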